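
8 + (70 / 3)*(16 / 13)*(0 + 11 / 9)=15128 / 351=43.10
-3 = -3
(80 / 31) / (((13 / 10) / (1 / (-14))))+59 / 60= 142439 / 169260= 0.84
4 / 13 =0.31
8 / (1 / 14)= 112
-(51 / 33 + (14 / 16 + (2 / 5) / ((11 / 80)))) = -469 / 88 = -5.33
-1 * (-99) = 99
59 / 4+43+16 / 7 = 1681 / 28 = 60.04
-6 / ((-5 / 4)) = 4.80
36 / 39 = 12 / 13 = 0.92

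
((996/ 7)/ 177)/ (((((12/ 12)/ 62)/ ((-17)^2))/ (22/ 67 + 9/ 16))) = 710135135/ 55342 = 12831.76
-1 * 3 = -3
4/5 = 0.80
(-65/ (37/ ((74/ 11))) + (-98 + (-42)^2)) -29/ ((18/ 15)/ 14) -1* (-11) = 43786/ 33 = 1326.85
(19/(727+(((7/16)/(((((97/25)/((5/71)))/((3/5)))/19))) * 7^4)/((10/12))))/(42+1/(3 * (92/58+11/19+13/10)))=14990257974/32807636549039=0.00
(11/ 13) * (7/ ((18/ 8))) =308/ 117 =2.63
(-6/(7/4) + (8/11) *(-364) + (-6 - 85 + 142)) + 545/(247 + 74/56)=-115086093/535381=-214.96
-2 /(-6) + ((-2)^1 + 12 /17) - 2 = -151 /51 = -2.96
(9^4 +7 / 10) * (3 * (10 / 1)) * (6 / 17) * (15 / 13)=17716590 / 221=80165.57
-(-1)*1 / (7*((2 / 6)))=3 / 7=0.43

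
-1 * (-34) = 34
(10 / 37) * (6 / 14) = 30 / 259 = 0.12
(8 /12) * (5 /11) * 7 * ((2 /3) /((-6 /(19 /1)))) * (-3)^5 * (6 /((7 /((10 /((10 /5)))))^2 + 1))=897750 /407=2205.77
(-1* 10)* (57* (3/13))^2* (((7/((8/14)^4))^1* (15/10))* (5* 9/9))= -851955.70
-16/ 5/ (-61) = 16/ 305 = 0.05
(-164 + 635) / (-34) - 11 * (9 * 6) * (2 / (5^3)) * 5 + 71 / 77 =-3956509 / 65450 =-60.45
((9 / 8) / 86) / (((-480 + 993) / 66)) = 0.00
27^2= 729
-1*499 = -499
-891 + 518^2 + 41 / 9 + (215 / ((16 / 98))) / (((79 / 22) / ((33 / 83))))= 63163587709 / 236052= 267583.36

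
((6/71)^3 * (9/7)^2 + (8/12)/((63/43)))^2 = 46627843897214596/224217641855160009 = 0.21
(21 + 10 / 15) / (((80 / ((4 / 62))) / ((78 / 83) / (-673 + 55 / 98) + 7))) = 497635775 / 4069395048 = 0.12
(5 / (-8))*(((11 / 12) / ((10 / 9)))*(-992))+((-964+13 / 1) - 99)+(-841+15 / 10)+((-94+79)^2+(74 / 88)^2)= -2230839 / 1936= -1152.29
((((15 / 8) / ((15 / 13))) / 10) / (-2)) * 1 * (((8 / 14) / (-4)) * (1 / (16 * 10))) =0.00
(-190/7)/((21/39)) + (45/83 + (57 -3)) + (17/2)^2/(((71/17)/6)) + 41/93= 5820457261/53708802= 108.37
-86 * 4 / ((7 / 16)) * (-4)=22016 / 7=3145.14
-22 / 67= -0.33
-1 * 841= -841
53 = 53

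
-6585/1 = -6585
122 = 122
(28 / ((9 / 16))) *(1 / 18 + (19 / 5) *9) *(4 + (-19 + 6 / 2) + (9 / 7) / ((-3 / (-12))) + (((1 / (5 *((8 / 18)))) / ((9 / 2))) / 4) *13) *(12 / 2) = -45110456 / 675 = -66830.31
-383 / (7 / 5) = -1915 / 7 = -273.57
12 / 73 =0.16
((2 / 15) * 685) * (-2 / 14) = -274 / 21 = -13.05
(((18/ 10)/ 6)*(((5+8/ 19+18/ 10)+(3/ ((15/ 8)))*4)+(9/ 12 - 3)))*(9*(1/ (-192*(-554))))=38889/ 134732800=0.00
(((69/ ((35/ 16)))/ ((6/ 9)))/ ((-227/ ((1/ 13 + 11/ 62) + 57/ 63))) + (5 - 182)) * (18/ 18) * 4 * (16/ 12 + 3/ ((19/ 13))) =-1022253683916/ 425844055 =-2400.54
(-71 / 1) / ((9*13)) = -0.61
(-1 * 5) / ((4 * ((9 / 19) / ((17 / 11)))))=-4.08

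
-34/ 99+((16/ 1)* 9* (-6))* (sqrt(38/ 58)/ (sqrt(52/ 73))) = -432* sqrt(522899)/ 377 - 34/ 99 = -828.96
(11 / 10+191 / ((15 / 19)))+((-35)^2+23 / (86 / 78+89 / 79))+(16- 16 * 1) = 152299739 / 103020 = 1478.35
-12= -12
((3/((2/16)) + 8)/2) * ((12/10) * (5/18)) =16/3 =5.33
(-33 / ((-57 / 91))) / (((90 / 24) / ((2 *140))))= 224224 / 57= 3933.75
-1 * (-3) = 3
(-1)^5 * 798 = -798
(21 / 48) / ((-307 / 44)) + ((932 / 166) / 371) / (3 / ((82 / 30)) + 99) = -606710761 / 9699240726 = -0.06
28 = 28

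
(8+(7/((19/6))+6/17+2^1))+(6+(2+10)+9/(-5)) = 28.76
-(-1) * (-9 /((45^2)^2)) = -1 /455625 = -0.00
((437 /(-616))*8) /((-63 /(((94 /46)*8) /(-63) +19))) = 515945 /305613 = 1.69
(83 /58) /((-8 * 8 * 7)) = -83 /25984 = -0.00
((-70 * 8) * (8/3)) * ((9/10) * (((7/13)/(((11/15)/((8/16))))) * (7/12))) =-41160/143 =-287.83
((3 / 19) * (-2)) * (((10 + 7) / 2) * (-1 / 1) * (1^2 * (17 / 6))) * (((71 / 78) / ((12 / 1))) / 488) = 20519 / 17357184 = 0.00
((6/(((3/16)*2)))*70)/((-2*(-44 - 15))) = 9.49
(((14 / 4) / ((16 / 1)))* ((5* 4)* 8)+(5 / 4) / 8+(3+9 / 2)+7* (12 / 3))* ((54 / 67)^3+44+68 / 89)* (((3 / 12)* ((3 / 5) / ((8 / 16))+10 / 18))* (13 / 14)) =16755422430227 / 12848595360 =1304.07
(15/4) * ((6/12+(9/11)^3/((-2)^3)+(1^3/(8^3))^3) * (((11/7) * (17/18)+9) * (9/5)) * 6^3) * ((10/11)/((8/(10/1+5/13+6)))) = 8785022202359631315/715289759055872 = 12281.77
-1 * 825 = -825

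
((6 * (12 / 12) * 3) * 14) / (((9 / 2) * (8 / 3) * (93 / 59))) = 413 / 31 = 13.32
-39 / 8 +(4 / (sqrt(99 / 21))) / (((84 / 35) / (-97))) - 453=-3663 / 8 - 485 * sqrt(231) / 99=-532.33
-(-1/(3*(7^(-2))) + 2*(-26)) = 205/3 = 68.33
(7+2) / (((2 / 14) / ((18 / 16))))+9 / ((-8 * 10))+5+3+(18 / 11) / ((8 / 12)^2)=72551 / 880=82.44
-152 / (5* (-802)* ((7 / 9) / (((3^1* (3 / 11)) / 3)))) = 2052 / 154385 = 0.01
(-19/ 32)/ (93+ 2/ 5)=-0.01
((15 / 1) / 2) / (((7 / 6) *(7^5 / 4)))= 180 / 117649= 0.00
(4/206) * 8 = 16/103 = 0.16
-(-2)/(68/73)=73/34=2.15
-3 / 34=-0.09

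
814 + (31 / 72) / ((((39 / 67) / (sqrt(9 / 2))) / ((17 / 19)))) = 35309 * sqrt(2) / 35568 + 814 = 815.40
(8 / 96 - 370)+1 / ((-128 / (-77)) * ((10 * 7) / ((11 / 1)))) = -1420117 / 3840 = -369.82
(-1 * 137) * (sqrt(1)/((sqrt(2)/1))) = -137 * sqrt(2)/2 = -96.87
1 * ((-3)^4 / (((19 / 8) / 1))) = 648 / 19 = 34.11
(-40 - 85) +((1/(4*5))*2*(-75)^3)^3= -600677490235375/8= -75084686279421.88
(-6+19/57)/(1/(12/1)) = -68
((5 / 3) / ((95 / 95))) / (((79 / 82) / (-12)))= -1640 / 79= -20.76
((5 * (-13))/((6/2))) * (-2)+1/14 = 1823/42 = 43.40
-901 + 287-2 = -616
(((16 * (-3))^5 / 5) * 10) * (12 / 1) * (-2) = 12230590464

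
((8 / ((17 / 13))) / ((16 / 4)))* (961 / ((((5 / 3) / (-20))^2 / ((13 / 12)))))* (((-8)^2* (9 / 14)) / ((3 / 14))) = 748380672 / 17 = 44022392.47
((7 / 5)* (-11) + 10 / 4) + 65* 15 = 9621 / 10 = 962.10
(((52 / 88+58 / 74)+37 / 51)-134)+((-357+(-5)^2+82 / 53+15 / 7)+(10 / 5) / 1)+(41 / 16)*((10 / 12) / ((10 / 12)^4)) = -436813016998 / 962605875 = -453.78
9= 9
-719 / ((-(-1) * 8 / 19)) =-1707.62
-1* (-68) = 68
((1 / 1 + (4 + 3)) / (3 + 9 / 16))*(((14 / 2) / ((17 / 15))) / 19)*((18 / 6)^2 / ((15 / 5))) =13440 / 6137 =2.19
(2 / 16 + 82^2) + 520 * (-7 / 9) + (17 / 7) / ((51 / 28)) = 455113 / 72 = 6321.01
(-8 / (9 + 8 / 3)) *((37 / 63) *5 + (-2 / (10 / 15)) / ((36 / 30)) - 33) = 16412 / 735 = 22.33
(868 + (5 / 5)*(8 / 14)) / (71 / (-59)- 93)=-179360 / 19453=-9.22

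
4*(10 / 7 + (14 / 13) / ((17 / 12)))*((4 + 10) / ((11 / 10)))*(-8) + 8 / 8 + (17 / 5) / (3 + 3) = -64896943 / 72930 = -889.85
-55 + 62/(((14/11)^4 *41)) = -42860169/787528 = -54.42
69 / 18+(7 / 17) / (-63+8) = 3.83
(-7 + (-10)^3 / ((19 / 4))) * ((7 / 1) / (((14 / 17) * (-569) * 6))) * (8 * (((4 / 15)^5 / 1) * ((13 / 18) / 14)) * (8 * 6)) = 0.01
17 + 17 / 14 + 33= 717 / 14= 51.21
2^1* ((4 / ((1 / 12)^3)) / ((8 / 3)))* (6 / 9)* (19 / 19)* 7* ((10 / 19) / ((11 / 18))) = 4354560 / 209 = 20835.22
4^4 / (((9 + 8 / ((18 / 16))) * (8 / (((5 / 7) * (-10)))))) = -2880 / 203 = -14.19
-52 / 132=-13 / 33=-0.39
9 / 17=0.53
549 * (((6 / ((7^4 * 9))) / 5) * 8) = 2928 / 12005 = 0.24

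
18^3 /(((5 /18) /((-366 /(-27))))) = 1423008 /5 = 284601.60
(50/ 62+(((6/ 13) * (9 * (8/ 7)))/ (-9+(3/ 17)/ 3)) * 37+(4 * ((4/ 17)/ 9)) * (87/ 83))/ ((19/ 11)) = -46742069627/ 4310806773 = -10.84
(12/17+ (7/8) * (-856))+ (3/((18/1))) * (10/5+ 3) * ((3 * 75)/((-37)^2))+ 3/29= -1009748329/1349834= -748.05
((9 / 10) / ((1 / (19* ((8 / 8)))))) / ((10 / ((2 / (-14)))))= -171 / 700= -0.24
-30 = -30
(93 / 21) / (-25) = -31 / 175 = -0.18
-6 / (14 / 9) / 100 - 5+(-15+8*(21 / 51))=-199259 / 11900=-16.74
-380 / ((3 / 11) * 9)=-4180 / 27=-154.81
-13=-13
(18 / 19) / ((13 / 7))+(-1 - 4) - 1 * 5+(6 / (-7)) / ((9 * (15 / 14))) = -106468 / 11115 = -9.58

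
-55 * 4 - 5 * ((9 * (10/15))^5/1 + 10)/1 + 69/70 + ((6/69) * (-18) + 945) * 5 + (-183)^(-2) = -1856471520997/53917290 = -34431.84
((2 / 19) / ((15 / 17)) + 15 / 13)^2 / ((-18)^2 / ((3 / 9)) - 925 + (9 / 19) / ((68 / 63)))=1513006052 / 44281215225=0.03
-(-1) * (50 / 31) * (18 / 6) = 150 / 31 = 4.84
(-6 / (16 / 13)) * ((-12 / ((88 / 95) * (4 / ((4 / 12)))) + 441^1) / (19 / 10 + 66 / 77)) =-52843245 / 67936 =-777.84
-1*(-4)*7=28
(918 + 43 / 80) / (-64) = -73483 / 5120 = -14.35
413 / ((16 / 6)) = 1239 / 8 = 154.88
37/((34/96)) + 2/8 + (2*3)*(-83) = -26743/68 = -393.28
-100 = -100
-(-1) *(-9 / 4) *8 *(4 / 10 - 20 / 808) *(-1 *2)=6822 / 505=13.51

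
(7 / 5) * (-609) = -4263 / 5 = -852.60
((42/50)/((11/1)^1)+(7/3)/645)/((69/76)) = 0.09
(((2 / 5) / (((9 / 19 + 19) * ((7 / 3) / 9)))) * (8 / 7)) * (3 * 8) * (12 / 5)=1181952 / 226625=5.22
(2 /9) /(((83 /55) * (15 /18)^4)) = 3168 /10375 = 0.31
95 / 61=1.56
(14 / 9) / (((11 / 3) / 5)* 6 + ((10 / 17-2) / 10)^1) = 595 / 1629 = 0.37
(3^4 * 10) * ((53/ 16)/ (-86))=-21465/ 688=-31.20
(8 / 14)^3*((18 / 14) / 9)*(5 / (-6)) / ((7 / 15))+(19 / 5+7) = 903578 / 84035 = 10.75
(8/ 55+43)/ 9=791/ 165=4.79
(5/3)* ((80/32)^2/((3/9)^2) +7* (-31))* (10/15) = -3215/18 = -178.61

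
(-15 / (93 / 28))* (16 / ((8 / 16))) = -4480 / 31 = -144.52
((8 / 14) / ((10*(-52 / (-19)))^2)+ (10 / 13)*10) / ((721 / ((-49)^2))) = 178377689 / 6962800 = 25.62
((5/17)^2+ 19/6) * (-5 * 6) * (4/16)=-28205/1156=-24.40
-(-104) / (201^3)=0.00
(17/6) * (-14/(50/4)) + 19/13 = -1669/975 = -1.71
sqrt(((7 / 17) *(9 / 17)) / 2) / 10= 3 *sqrt(14) / 340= 0.03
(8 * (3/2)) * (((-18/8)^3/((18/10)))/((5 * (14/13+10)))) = -351/256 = -1.37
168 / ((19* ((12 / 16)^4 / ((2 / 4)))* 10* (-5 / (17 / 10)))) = -30464 / 64125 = -0.48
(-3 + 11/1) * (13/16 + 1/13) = 185/26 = 7.12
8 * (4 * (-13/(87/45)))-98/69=-433402/2001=-216.59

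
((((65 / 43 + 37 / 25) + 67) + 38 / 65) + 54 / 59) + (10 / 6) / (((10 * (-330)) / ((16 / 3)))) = 17506458899 / 244883925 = 71.49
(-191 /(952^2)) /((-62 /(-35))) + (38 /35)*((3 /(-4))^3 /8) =-657931 /11467520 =-0.06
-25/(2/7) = -87.50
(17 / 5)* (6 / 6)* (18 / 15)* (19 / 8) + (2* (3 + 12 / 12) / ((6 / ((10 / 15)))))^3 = 10.39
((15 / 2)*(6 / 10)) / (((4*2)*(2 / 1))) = 9 / 32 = 0.28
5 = 5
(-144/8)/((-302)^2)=-9/45602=-0.00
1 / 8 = 0.12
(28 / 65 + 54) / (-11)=-3538 / 715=-4.95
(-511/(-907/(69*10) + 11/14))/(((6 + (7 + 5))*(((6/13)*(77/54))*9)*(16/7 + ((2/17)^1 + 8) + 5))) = 6993035/11883762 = 0.59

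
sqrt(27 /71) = 3 * sqrt(213) /71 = 0.62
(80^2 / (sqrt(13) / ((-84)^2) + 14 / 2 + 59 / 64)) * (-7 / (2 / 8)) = -86988084019200 / 3845472797 + 20230963200 * sqrt(13) / 49991146361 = -22619.45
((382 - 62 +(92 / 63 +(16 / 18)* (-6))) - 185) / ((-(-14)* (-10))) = -8261 / 8820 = -0.94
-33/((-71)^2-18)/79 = -33/396817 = -0.00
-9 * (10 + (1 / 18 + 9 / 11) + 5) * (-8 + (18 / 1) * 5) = -128863 / 11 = -11714.82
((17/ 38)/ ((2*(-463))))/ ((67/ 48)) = -204/ 589399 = -0.00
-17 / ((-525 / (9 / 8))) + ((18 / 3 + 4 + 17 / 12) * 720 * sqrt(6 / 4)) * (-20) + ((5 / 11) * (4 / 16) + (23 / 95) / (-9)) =324341 / 2633400-82200 * sqrt(6) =-201347.93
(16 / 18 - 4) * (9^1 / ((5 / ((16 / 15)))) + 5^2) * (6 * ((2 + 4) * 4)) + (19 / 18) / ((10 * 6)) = -65124769 / 5400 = -12060.14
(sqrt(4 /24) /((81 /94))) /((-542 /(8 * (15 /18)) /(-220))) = 103400 * sqrt(6) /197559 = 1.28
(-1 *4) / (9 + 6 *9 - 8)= -4 / 55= -0.07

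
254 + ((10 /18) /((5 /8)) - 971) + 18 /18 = -6436 /9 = -715.11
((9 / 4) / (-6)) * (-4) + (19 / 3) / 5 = 83 / 30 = 2.77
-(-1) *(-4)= -4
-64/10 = -32/5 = -6.40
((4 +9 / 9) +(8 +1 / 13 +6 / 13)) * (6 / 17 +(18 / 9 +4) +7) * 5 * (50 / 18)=4994000 / 1989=2510.81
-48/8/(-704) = 3/352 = 0.01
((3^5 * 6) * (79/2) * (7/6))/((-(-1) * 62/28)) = 940653/31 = 30343.65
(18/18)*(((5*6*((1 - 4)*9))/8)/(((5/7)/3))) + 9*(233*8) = 65403/4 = 16350.75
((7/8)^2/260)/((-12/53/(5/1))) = -2597/39936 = -0.07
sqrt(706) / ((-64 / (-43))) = 43 *sqrt(706) / 64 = 17.85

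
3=3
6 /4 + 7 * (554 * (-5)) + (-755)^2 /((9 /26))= 29292307 /18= 1627350.39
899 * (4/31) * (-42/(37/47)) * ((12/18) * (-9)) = 1373904/37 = 37132.54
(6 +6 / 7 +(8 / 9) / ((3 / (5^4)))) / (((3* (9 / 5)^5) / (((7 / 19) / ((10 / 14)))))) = 158795000 / 90876411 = 1.75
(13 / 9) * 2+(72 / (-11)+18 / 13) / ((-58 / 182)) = 54788 / 2871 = 19.08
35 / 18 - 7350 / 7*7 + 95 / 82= -2711005 / 369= -7346.90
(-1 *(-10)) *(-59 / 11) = -590 / 11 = -53.64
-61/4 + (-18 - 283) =-1265/4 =-316.25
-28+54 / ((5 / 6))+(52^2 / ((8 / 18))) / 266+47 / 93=3721681 / 61845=60.18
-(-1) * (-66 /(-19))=3.47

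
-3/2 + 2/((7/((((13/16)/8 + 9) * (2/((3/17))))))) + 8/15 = 95777/3360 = 28.51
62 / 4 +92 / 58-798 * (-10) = 463831 / 58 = 7997.09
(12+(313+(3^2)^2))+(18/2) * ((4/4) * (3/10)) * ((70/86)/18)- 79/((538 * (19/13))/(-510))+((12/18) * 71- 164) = 898506509/2637276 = 340.69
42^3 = 74088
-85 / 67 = -1.27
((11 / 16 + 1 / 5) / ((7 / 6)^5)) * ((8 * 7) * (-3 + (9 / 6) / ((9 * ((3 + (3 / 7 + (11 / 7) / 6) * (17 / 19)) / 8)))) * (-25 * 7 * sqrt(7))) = 10485683280 * sqrt(7) / 990241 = 28015.92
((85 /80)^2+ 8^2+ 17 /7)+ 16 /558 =33790913 /499968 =67.59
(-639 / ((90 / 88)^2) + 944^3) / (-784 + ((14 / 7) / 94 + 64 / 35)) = -62272182002576 / 57898665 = -1075537.44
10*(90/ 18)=50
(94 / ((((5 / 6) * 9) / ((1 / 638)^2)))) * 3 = 47 / 508805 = 0.00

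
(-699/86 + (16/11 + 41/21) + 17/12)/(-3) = 131287/119196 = 1.10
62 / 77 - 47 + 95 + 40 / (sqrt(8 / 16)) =3758 / 77 + 40 * sqrt(2) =105.37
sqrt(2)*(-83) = -83*sqrt(2) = -117.38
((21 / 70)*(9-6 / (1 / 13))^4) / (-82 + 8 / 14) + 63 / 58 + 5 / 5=-4601310613 / 55100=-83508.36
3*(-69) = -207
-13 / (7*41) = -13 / 287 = -0.05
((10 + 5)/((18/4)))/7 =10/21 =0.48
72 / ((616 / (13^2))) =1521 / 77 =19.75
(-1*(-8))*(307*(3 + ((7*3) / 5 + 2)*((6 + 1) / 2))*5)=303316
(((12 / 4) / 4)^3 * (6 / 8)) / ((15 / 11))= 297 / 1280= 0.23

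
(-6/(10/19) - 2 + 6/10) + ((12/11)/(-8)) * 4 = -734/55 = -13.35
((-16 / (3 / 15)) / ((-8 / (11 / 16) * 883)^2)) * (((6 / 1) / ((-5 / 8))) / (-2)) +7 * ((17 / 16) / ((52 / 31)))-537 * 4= -2781068020685 / 1297402496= -2143.57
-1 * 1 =-1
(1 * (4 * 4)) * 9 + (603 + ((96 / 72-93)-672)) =-50 / 3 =-16.67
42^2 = 1764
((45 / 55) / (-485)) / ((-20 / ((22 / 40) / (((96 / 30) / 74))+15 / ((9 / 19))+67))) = 32079 / 3414400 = 0.01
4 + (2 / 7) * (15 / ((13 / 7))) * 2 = 112 / 13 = 8.62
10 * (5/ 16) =25/ 8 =3.12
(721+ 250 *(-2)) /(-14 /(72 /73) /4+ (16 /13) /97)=-40130064 /642067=-62.50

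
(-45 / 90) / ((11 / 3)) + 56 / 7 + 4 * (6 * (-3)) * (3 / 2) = -2203 / 22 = -100.14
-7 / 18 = -0.39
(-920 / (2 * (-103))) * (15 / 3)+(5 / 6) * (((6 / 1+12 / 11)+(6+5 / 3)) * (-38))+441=-3.99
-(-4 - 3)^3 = 343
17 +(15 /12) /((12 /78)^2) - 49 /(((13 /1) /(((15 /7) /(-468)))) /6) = 189053 /2704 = 69.92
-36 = -36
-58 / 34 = -29 / 17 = -1.71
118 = 118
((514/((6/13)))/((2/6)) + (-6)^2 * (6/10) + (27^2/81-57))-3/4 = 66277/20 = 3313.85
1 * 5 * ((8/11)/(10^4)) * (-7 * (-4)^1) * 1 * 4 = 56/1375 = 0.04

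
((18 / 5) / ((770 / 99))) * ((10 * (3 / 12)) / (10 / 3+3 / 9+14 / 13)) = 3159 / 12950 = 0.24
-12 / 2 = -6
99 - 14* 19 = -167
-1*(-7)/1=7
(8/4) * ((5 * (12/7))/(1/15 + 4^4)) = 1800/26887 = 0.07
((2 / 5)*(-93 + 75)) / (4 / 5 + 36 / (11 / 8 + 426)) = -30771 / 3779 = -8.14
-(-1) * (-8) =-8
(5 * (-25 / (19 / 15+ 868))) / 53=-1875 / 691067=-0.00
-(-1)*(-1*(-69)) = 69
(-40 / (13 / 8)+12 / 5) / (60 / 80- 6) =5776 / 1365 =4.23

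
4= 4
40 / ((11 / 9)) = 360 / 11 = 32.73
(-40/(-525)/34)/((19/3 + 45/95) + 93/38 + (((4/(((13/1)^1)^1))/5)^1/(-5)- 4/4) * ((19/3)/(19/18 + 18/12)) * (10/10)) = 227240/684045677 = 0.00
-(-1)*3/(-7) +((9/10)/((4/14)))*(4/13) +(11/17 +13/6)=155677/46410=3.35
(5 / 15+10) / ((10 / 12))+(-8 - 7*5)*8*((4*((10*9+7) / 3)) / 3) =-666802 / 45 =-14817.82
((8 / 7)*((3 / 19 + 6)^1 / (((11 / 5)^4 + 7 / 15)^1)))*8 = 540000 / 229159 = 2.36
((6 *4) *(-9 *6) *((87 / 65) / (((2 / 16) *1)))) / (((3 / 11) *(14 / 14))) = -3307392 / 65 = -50882.95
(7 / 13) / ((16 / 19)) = 133 / 208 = 0.64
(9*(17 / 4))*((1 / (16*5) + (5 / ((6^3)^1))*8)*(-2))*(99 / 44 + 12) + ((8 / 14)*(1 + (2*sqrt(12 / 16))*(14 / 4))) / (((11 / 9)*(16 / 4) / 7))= -1511371 / 7040 + 63*sqrt(3) / 22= -209.72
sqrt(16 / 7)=4 *sqrt(7) / 7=1.51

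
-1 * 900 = -900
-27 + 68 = 41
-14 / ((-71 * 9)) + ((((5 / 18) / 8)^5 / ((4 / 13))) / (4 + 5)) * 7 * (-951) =1149390370723 / 52753594318848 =0.02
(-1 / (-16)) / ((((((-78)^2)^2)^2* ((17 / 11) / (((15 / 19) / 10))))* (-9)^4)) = 11 / 30971205170078014513152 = 0.00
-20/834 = -10/417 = -0.02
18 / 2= 9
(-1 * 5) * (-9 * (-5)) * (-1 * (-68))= -15300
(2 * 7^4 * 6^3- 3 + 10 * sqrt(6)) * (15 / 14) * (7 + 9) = 1200 * sqrt(6) / 7 + 124467480 / 7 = 17781488.48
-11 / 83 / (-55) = 1 / 415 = 0.00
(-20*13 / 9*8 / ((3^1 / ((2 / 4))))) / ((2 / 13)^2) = -43940 / 27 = -1627.41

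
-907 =-907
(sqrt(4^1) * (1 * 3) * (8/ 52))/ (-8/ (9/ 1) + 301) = 108/ 35113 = 0.00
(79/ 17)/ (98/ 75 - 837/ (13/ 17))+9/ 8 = 162466653/ 144962536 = 1.12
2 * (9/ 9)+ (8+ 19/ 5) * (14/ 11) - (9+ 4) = 221/ 55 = 4.02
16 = 16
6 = 6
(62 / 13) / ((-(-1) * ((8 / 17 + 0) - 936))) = -527 / 103376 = -0.01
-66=-66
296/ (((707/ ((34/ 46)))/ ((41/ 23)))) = 206312/ 374003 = 0.55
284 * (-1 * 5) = -1420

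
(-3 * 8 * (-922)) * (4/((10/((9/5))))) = 398304/25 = 15932.16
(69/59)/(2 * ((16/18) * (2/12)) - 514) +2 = 1634797/818330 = 2.00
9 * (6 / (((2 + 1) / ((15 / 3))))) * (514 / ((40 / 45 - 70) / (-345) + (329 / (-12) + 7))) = -574549200 / 251087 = -2288.25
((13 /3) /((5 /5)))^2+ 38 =56.78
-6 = -6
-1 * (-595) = 595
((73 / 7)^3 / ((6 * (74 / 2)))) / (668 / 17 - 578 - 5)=-0.01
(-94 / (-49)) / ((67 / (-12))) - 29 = -96335 / 3283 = -29.34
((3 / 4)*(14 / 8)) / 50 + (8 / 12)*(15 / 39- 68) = -468527 / 10400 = -45.05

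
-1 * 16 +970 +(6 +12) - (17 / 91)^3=732466099 / 753571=971.99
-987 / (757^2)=-987 / 573049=-0.00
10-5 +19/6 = 49/6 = 8.17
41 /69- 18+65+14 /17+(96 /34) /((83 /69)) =4942430 /97359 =50.77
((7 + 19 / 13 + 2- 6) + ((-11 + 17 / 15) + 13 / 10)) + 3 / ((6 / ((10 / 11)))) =-3.65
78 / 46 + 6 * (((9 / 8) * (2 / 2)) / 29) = 5145 / 2668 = 1.93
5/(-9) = -5/9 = -0.56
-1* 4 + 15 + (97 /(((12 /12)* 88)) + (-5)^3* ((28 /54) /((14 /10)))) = -81245 /2376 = -34.19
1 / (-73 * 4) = -1 / 292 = -0.00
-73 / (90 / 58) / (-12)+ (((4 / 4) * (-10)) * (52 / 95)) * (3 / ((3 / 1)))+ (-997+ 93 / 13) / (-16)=2011106 / 33345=60.31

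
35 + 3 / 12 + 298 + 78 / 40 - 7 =328.20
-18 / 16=-9 / 8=-1.12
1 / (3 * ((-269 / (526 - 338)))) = -188 / 807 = -0.23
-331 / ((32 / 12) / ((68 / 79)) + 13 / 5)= -84405 / 1453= -58.09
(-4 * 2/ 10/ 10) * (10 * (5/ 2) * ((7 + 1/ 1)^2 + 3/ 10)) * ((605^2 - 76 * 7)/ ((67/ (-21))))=4935251979/ 335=14732095.46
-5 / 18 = -0.28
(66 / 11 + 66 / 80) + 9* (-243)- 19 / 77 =-6715699 / 3080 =-2180.42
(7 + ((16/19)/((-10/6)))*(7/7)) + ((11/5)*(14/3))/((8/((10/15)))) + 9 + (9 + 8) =57029/1710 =33.35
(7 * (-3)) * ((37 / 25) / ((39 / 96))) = -24864 / 325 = -76.50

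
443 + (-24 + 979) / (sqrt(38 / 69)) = 443 + 955 * sqrt(2622) / 38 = 1729.87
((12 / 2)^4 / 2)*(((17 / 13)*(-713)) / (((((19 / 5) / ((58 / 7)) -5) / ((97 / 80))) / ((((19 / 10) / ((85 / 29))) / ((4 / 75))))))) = 89515013139 / 45656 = 1960640.73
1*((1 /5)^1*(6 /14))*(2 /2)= 3 /35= 0.09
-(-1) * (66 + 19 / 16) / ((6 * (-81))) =-1075 / 7776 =-0.14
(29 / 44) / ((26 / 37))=1073 / 1144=0.94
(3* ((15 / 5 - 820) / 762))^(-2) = 64516 / 667489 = 0.10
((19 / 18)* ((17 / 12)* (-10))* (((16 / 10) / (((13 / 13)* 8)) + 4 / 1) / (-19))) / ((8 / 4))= 119 / 72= 1.65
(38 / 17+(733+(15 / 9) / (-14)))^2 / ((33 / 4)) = 275491666129 / 4205817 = 65502.53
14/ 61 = 0.23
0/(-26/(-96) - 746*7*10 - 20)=0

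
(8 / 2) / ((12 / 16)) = 16 / 3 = 5.33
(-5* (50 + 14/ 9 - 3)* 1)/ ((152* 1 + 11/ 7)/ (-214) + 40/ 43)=-28148918/ 24651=-1141.90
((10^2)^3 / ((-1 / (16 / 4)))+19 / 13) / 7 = -51999981 / 91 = -571428.36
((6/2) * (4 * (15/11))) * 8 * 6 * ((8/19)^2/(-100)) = -1.39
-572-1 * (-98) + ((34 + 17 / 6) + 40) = -2383 / 6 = -397.17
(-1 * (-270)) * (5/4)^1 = 675/2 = 337.50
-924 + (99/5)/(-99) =-4621/5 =-924.20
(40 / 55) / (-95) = -8 / 1045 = -0.01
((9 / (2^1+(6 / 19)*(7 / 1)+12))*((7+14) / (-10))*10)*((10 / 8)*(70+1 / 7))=-1259415 / 1232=-1022.25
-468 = -468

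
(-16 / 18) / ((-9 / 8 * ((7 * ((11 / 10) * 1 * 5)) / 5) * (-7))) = -640 / 43659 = -0.01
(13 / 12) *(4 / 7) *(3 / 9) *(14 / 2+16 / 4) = 143 / 63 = 2.27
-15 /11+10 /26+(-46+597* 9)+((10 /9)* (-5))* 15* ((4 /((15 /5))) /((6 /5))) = 20206267 /3861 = 5233.43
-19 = -19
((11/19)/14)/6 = 11/1596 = 0.01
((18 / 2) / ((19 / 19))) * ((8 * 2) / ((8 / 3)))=54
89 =89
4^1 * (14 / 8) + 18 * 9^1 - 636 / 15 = 633 / 5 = 126.60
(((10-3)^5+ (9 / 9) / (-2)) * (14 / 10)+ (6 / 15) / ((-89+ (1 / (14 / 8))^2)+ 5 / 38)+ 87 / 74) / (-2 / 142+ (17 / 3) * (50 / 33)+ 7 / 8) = 13452078805167288 / 5400649593425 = 2490.83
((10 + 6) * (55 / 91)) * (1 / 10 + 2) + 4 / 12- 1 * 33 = -482 / 39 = -12.36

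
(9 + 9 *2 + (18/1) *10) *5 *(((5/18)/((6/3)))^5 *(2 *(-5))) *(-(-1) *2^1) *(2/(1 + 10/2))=-1796875/5038848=-0.36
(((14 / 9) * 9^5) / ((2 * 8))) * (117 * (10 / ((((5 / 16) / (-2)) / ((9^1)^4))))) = -282042115992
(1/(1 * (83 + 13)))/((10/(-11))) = -11/960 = -0.01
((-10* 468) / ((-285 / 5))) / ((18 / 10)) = 2600 / 57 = 45.61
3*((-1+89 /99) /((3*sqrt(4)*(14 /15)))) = -25 /462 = -0.05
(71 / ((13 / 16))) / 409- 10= -52034 / 5317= -9.79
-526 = -526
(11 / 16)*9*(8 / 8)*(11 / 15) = 363 / 80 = 4.54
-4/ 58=-2/ 29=-0.07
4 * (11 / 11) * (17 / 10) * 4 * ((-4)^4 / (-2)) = -17408 / 5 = -3481.60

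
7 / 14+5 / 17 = 27 / 34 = 0.79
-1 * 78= -78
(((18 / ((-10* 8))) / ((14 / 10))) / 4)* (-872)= 981 / 28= 35.04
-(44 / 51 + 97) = -4991 / 51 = -97.86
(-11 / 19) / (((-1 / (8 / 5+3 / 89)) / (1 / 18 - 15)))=-2151193 / 152190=-14.13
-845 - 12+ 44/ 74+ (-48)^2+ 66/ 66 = 53598/ 37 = 1448.59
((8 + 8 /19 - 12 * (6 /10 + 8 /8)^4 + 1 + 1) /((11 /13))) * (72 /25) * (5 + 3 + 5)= -3018.64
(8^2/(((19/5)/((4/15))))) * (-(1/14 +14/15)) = -27008/5985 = -4.51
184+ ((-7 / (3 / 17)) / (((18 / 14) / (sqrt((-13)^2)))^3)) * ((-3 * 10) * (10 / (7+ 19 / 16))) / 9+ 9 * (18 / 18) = 143645800163 / 859491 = 167128.92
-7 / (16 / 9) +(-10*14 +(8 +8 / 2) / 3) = -2239 / 16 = -139.94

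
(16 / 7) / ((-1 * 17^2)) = -16 / 2023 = -0.01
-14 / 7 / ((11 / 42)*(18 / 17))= -238 / 33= -7.21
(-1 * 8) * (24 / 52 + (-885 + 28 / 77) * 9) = 9107688 / 143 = 63690.13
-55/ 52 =-1.06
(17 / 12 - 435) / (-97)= 5203 / 1164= 4.47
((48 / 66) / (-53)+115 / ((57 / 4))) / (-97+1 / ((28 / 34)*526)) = -1971519536 / 23736604221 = -0.08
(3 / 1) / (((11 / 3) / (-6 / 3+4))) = 18 / 11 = 1.64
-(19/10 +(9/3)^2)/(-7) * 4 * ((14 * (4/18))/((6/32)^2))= 223232/405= 551.19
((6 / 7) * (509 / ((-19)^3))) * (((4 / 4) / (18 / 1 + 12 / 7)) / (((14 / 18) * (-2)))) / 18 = 509 / 4417196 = 0.00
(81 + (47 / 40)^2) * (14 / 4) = 288.33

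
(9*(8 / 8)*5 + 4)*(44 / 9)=2156 / 9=239.56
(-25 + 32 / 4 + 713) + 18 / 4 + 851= 3103 / 2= 1551.50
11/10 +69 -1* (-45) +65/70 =4061/35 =116.03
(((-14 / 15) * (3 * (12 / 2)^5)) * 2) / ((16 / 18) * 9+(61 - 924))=24192 / 475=50.93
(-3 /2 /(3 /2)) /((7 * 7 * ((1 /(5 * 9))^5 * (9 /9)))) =-184528125 /49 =-3765880.10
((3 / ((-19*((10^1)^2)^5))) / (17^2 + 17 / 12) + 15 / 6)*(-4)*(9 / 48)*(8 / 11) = -1241531249999973 / 910456250000000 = -1.36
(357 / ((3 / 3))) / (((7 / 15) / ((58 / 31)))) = 44370 / 31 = 1431.29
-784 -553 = -1337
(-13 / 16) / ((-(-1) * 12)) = -13 / 192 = -0.07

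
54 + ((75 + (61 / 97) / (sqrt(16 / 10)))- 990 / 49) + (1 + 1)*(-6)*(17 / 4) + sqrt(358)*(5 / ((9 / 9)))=61*sqrt(10) / 388 + 2832 / 49 + 5*sqrt(358)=152.90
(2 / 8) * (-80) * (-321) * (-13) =-83460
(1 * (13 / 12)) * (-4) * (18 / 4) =-19.50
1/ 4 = 0.25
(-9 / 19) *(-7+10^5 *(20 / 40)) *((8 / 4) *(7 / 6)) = -1049853 / 19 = -55255.42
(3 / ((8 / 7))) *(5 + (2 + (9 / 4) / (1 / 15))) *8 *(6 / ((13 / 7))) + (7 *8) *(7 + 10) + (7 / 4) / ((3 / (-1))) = 579719 / 156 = 3716.15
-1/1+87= 86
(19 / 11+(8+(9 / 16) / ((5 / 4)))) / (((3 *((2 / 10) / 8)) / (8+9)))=76126 / 33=2306.85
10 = 10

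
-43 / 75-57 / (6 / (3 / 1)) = -4361 / 150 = -29.07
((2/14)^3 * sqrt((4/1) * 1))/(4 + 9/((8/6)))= 8/14749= 0.00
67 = 67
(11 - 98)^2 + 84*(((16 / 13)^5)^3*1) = 484271430610628085717 / 51185893014090757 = 9461.03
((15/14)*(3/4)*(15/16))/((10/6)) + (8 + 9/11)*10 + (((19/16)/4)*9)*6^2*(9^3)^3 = 367283922537311/9856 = 37265008374.32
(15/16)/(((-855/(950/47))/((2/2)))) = -0.02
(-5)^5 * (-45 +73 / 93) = 12850000 / 93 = 138172.04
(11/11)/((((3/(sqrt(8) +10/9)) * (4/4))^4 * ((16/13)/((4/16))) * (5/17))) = 41327 * sqrt(2)/59049 +11308349/10628820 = 2.05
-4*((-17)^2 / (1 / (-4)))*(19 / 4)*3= 65892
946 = 946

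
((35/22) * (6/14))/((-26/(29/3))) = -145/572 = -0.25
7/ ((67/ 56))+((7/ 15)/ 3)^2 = 797083/ 135675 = 5.87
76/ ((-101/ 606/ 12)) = -5472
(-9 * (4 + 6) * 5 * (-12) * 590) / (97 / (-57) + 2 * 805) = 181602000 / 91673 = 1980.98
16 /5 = 3.20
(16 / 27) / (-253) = -16 / 6831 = -0.00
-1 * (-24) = 24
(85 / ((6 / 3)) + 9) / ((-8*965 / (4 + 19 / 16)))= -8549 / 247040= -0.03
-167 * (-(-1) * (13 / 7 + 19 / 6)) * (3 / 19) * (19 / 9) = -35237 / 126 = -279.66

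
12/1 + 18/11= 150/11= 13.64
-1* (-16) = 16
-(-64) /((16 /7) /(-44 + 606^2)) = 10281376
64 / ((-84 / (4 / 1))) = -64 / 21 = -3.05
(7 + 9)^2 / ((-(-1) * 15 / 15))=256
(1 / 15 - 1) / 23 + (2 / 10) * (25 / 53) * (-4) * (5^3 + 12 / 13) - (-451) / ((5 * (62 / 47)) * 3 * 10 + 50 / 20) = -45.31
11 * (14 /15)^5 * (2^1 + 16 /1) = 11832128 /84375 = 140.23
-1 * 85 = -85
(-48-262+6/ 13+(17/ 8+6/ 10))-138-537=-510543/ 520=-981.81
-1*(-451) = 451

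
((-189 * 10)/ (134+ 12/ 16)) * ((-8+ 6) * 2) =4320/ 77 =56.10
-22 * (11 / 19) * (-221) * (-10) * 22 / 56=-1470755 / 133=-11058.31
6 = 6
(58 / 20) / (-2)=-29 / 20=-1.45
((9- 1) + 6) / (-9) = -14 / 9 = -1.56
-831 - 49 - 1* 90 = -970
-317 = -317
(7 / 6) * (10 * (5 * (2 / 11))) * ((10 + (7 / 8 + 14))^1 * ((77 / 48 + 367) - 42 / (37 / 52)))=19147098425 / 234432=81674.42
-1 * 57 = -57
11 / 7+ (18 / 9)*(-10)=-129 / 7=-18.43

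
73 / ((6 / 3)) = 73 / 2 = 36.50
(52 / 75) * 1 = 52 / 75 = 0.69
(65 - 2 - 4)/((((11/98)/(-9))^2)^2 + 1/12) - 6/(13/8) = 35518574336640/50430493789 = 704.31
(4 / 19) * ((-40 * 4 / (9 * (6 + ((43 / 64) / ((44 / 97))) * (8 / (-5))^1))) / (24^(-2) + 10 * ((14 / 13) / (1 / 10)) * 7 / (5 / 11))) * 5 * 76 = -18743296000 / 79342262897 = -0.24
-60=-60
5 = 5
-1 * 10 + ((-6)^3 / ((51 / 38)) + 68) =-102.94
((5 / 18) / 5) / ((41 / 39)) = 13 / 246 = 0.05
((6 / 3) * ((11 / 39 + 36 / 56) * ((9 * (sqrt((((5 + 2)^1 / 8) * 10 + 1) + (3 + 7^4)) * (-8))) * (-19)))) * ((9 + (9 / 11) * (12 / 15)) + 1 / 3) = 12650048 * sqrt(9655) / 1001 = 1241750.19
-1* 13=-13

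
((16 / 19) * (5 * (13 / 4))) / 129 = 260 / 2451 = 0.11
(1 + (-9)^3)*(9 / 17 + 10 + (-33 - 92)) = 1416688 / 17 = 83334.59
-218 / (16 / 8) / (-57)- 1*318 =-18017 / 57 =-316.09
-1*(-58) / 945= 58 / 945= 0.06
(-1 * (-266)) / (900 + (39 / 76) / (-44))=889504 / 3009561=0.30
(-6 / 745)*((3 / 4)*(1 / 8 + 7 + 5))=-873 / 11920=-0.07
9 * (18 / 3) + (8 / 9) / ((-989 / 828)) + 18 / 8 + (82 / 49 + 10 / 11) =5385257 / 92708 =58.09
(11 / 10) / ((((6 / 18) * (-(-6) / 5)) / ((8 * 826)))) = 18172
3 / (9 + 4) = 0.23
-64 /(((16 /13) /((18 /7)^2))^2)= -4435236 /2401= -1847.25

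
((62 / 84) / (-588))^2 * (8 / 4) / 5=961 / 1524731040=0.00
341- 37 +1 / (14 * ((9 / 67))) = 38371 / 126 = 304.53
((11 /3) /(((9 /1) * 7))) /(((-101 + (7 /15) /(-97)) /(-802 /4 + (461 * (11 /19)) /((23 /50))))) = -84309005 /385334364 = -0.22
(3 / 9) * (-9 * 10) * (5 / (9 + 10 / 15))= -450 / 29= -15.52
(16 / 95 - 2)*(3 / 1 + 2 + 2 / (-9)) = -2494 / 285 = -8.75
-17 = -17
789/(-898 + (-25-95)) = -789/1018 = -0.78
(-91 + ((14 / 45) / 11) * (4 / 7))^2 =8278.06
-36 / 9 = -4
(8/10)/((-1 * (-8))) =1/10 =0.10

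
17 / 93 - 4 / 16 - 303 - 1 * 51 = -131713 / 372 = -354.07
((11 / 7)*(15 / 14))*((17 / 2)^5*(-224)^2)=3748422480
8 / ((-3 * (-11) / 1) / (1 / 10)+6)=1 / 42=0.02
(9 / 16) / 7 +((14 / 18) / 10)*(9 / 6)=331 / 1680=0.20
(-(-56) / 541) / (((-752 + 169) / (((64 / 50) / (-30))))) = 896 / 118276125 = 0.00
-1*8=-8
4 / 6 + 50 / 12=29 / 6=4.83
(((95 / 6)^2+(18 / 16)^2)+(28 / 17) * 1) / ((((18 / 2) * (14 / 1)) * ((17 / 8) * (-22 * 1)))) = -2483321 / 57679776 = -0.04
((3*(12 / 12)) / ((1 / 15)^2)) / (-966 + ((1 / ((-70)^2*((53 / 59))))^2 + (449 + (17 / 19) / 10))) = -864970454250000 / 662388641050861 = -1.31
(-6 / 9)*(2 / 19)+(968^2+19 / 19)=53410421 / 57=937024.93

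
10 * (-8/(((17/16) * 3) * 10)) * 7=-17.57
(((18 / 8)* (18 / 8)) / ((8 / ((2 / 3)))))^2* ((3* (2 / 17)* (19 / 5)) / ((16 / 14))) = 290871 / 1392640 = 0.21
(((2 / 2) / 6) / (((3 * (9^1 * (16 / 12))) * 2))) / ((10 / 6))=1 / 720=0.00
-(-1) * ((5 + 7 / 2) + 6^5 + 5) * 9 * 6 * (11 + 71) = 34491906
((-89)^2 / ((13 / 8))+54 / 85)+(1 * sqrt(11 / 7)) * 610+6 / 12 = 610 * sqrt(77) / 7+10775069 / 2210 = 5640.27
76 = 76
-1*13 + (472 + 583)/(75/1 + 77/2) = -841/227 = -3.70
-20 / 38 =-10 / 19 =-0.53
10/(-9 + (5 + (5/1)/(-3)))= -30/17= -1.76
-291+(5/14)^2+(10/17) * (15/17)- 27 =-17976167/56644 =-317.35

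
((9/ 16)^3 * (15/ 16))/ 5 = 2187/ 65536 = 0.03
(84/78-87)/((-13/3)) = 3351/169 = 19.83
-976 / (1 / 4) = -3904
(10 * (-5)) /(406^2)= -25 /82418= -0.00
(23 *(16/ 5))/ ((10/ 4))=736/ 25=29.44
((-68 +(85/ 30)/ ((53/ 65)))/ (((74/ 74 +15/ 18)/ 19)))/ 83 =-8.06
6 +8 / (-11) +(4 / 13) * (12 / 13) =10330 / 1859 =5.56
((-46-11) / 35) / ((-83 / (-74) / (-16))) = 67488 / 2905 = 23.23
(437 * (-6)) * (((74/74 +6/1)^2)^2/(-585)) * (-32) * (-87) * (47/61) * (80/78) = 732216335872/30927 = 23675634.10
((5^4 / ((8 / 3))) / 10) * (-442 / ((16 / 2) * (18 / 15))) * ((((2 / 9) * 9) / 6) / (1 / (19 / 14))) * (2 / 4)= -244.08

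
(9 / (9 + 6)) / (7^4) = 3 / 12005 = 0.00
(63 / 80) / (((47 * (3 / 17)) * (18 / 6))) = 119 / 3760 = 0.03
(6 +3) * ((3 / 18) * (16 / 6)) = 4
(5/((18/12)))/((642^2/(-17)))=-85/618246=-0.00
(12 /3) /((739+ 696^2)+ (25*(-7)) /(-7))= 1 /121295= 0.00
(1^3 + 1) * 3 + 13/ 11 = 79/ 11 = 7.18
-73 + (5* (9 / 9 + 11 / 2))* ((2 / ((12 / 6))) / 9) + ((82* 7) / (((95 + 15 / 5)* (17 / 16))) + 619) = 1189075 / 2142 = 555.12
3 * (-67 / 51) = -3.94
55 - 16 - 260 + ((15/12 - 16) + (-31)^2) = 2901/4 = 725.25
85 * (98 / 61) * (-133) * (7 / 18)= -3877615 / 549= -7063.05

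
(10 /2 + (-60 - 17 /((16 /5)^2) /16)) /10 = -45141 /8192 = -5.51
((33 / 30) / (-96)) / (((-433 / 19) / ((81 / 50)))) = 5643 / 6928000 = 0.00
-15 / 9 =-5 / 3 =-1.67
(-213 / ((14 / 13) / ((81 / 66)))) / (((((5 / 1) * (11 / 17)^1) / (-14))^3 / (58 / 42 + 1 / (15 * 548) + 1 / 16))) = 284760128554083 / 10029085000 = 28393.43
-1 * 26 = -26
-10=-10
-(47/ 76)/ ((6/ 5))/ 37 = -235/ 16872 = -0.01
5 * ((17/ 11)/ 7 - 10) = -3765/ 77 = -48.90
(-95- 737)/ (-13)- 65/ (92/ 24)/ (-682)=502147/ 7843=64.02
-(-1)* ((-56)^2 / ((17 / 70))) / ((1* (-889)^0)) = 219520 / 17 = 12912.94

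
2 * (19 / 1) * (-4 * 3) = -456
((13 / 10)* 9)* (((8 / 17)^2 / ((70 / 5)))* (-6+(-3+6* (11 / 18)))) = -9984 / 10115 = -0.99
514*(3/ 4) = 771/ 2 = 385.50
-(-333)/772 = 0.43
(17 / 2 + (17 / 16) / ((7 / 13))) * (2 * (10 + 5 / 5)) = 12903 / 56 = 230.41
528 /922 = 264 /461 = 0.57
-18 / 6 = -3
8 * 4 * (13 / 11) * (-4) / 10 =-832 / 55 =-15.13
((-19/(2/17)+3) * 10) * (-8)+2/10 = 63401/5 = 12680.20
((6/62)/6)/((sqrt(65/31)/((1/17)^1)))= sqrt(2015)/68510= 0.00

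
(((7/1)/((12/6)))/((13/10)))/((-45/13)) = -7/9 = -0.78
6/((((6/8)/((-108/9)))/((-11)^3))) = 127776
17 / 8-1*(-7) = 9.12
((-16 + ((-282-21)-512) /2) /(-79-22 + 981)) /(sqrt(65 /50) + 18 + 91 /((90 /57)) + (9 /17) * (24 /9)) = -14027601 /2245238864 + 18207 * sqrt(130) /2245238864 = -0.01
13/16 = 0.81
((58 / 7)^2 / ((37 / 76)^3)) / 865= 1476715264 / 2146927405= 0.69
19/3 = 6.33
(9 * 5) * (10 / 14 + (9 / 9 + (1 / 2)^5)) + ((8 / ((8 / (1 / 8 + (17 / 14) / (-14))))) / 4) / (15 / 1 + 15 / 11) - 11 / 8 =77.17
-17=-17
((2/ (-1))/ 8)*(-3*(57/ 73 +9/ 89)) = 8595/ 12994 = 0.66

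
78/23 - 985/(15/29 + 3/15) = -3276863/2392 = -1369.93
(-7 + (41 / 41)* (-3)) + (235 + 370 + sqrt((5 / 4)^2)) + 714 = 5241 / 4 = 1310.25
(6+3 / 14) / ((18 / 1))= 29 / 84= 0.35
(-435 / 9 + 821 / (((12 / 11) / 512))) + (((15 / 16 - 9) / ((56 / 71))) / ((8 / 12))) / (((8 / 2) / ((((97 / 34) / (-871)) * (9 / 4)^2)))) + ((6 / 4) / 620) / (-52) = 608468574896835797 / 1579312250880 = 385274.40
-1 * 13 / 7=-13 / 7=-1.86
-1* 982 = -982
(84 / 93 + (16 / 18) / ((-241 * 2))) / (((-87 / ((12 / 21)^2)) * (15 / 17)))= -16485376 / 4299597855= -0.00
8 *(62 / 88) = 62 / 11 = 5.64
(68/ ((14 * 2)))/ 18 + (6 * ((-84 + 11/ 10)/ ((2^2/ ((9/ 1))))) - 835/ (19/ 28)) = -56248021/ 23940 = -2349.54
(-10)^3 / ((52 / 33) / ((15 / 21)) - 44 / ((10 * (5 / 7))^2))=-20625000 / 27713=-744.24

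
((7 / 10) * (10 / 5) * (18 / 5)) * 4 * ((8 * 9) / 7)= 5184 / 25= 207.36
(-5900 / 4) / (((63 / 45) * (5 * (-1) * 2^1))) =1475 / 14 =105.36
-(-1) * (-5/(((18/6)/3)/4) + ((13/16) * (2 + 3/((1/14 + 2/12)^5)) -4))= 158161189/50000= 3163.22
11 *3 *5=165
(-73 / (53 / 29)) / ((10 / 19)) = -40223 / 530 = -75.89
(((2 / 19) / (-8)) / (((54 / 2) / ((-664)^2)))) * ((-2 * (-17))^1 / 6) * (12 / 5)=-7495232 / 2565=-2922.12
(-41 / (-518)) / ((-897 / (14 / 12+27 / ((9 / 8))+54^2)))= -0.26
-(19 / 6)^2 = -361 / 36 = -10.03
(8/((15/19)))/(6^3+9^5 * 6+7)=152/5317755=0.00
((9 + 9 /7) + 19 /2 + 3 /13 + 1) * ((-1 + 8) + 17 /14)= 439875 /2548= 172.64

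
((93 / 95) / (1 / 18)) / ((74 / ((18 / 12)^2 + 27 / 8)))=7533 / 5624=1.34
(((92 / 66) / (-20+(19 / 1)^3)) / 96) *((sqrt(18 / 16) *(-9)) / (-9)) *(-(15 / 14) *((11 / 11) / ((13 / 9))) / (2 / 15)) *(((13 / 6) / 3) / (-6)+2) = -16675 *sqrt(2) / 1001448448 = -0.00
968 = 968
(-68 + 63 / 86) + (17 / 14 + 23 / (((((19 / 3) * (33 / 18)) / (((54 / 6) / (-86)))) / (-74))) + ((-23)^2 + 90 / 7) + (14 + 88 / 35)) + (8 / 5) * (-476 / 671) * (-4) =9827678489 / 19187245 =512.20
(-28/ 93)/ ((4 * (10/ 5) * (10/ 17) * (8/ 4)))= -119/ 3720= -0.03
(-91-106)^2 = 38809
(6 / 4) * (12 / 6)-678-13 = -688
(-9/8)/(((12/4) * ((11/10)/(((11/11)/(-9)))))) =5/132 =0.04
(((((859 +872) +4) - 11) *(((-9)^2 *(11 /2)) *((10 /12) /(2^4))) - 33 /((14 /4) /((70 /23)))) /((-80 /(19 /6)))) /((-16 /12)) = 55898931 /47104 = 1186.71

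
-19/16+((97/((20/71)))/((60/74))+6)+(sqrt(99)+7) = 3* sqrt(11)+523813/1200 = 446.46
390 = 390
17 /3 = 5.67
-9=-9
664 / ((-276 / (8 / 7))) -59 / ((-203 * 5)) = -26927 / 10005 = -2.69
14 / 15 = 0.93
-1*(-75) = 75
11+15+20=46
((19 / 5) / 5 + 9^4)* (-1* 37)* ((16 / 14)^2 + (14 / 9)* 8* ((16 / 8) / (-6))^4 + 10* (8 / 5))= -757101118208 / 178605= -4238969.34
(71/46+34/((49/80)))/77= 128599/173558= 0.74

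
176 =176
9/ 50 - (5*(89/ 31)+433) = -693121/ 1550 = -447.17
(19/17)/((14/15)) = 285/238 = 1.20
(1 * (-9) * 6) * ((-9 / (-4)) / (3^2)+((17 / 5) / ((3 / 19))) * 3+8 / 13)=-459567 / 130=-3535.13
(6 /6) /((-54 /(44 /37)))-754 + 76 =-677344 /999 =-678.02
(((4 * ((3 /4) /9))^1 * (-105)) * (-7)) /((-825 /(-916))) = 44884 /165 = 272.02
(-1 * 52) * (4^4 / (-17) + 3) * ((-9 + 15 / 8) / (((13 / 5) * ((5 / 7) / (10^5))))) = -4089750000 / 17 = -240573529.41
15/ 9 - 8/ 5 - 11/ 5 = -32/ 15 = -2.13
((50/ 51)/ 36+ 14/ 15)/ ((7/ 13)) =57317/ 32130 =1.78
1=1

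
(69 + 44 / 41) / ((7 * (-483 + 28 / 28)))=-2873 / 138334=-0.02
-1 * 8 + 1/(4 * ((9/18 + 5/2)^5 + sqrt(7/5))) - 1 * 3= -12989257/1180952 - sqrt(35)/1180952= -11.00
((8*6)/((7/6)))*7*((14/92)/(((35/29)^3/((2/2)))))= 3512016/140875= 24.93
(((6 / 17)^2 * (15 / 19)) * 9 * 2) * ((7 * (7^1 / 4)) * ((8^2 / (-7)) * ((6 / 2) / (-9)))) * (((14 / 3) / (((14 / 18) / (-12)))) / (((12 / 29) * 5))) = -12628224 / 5491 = -2299.80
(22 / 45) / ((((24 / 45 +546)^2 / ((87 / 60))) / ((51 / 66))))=493 / 268828816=0.00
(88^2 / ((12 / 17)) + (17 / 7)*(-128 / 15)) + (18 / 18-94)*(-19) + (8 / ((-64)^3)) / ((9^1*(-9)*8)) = 9450955210787 / 743178240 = 12716.94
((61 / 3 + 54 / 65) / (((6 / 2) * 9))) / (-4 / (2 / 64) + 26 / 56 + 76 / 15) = -115556 / 18054387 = -0.01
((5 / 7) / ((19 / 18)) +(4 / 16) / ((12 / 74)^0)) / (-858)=-493 / 456456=-0.00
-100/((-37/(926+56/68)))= 1575600/629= 2504.93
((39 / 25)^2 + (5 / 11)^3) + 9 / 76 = 167282651 / 63222500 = 2.65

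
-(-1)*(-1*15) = -15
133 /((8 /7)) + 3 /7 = 6541 /56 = 116.80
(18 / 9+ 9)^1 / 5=11 / 5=2.20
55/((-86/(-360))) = 9900/43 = 230.23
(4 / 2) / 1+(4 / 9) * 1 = 22 / 9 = 2.44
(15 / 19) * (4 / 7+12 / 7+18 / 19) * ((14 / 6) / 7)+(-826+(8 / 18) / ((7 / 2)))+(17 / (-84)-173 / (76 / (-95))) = -13849909 / 22743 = -608.97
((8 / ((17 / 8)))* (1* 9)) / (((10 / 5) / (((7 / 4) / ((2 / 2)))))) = 504 / 17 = 29.65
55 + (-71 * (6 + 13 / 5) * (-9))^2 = 754986904 / 25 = 30199476.16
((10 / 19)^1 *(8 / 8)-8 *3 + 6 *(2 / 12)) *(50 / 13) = -21350 / 247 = -86.44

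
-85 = -85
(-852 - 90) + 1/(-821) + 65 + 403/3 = -1829191/2463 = -742.67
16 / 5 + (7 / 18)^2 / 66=342389 / 106920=3.20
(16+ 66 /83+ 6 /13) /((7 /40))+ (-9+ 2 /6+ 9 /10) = 2940593 /32370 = 90.84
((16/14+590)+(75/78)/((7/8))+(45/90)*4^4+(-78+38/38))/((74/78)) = 175605/259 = 678.01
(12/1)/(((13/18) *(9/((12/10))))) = 144/65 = 2.22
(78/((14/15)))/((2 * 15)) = 39/14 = 2.79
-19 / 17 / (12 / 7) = -133 / 204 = -0.65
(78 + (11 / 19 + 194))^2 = 26822041 / 361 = 74299.28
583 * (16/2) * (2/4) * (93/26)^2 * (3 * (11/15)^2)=203375469/4225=48136.21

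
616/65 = 9.48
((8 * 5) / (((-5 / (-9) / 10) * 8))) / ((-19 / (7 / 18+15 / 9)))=-185 / 19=-9.74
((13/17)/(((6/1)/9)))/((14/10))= 195/238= 0.82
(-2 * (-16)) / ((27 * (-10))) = -16 / 135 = -0.12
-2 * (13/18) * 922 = -1331.78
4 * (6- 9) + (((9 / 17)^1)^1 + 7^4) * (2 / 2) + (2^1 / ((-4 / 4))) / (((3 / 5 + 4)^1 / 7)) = 933116 / 391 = 2386.49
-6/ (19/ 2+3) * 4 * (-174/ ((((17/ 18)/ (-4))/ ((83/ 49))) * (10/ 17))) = -24955776/ 6125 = -4074.41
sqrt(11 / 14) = sqrt(154) / 14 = 0.89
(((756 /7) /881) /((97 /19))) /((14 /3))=3078 /598199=0.01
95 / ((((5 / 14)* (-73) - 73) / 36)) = -2520 / 73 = -34.52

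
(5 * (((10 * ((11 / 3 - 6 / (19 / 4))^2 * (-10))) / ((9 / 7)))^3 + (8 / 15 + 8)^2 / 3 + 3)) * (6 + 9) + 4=-56696650268826998289265 / 8334036681507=-6803023844.93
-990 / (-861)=330 / 287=1.15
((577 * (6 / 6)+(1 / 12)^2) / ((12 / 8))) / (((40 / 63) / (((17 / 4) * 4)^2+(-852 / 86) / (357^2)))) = 43865682529811 / 250528320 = 175092.71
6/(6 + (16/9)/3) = 81/89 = 0.91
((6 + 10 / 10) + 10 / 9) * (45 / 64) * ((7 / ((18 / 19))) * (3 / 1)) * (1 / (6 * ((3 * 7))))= 6935 / 6912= 1.00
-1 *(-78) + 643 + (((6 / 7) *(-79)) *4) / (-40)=25472 / 35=727.77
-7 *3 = -21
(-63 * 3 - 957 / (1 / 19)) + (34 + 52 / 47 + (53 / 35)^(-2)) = -2420834131 / 132023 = -18336.46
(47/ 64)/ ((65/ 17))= 799/ 4160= 0.19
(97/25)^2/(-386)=-9409/241250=-0.04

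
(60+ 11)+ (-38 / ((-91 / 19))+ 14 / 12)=43735 / 546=80.10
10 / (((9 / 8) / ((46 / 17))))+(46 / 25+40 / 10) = 114338 / 3825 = 29.89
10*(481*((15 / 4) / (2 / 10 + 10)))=1768.38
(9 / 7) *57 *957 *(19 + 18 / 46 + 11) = 343167759 / 161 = 2131476.76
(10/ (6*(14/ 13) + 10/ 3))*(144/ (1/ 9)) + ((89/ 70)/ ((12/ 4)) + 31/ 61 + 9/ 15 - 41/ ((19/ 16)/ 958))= -295209853231/ 9297498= -31751.54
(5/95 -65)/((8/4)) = -617/19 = -32.47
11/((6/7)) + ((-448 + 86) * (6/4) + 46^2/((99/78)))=75041/66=1136.98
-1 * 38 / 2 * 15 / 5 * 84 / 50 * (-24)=57456 / 25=2298.24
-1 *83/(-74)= 83/74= 1.12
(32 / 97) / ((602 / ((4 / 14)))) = 32 / 204379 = 0.00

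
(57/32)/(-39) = -19/416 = -0.05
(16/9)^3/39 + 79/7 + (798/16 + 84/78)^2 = 431760117781/165582144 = 2607.53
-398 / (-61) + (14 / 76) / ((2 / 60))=12.05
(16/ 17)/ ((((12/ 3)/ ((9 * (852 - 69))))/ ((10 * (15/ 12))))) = 352350/ 17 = 20726.47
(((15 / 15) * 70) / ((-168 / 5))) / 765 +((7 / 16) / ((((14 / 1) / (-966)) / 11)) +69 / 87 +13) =-67784323 / 212976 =-318.27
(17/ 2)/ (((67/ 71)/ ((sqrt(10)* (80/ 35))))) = 9656* sqrt(10)/ 469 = 65.11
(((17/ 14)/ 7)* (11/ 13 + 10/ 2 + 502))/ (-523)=-56117/ 333151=-0.17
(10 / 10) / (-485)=-1 / 485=-0.00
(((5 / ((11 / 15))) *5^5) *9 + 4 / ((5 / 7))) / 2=10547183 / 110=95883.48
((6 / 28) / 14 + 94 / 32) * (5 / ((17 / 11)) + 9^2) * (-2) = -414385 / 833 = -497.46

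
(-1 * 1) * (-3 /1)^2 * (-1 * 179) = 1611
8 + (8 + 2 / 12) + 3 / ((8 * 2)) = 785 / 48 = 16.35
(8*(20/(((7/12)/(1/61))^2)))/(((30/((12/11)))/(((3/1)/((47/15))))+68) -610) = -414720/1684537631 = -0.00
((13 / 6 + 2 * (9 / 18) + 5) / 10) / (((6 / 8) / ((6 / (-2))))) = -3.27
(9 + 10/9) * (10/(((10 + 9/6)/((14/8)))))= 3185/207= 15.39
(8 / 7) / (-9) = -8 / 63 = -0.13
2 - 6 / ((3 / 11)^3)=-2644 / 9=-293.78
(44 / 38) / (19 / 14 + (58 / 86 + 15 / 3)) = 13244 / 80427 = 0.16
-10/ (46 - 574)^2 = -5/ 139392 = -0.00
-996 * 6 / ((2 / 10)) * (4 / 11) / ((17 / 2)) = -239040 / 187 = -1278.29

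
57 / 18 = 19 / 6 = 3.17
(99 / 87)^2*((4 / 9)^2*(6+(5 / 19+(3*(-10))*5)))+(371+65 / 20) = 194136203 / 575244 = 337.48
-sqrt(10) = -3.16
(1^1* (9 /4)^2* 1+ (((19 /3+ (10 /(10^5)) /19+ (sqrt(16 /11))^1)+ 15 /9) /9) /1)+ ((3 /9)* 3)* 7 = 4* sqrt(11) /99+ 615191 /47500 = 13.09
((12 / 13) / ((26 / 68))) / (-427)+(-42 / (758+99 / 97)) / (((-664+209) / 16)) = -0.00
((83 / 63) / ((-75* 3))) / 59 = -83 / 836325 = -0.00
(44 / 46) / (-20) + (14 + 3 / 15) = 651 / 46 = 14.15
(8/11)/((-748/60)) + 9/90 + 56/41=1187057/843370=1.41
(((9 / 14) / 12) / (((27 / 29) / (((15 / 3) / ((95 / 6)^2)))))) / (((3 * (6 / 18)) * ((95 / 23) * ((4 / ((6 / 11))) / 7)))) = 2001 / 7544900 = 0.00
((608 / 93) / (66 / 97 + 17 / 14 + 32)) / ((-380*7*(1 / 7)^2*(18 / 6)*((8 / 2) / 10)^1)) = -38024 / 12842091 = -0.00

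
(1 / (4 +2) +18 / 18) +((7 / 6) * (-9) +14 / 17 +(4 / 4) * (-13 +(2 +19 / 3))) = -224 / 17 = -13.18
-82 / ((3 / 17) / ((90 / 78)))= -6970 / 13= -536.15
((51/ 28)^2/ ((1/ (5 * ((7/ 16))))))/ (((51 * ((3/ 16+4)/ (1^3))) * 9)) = 85/ 22512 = 0.00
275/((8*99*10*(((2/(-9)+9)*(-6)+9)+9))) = -0.00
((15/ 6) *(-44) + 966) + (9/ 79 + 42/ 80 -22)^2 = 1312.30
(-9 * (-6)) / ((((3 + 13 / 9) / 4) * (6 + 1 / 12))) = 2916 / 365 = 7.99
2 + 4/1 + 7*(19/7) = 25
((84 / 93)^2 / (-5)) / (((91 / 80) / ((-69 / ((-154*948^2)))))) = -0.00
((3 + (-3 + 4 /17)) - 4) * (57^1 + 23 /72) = -33016 /153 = -215.79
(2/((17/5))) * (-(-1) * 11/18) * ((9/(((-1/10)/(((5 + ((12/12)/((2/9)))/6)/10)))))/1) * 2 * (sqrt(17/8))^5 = -21505 * sqrt(34)/512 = -244.91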